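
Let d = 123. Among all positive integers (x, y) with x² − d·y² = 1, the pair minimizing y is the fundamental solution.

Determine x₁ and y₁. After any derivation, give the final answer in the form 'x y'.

d=123: √d = [11; 11,22] (ℓ=2, even), read p_1/q_1
i=0: a=11 ⇒ p=11, q=1
i=1: a=11 ⇒ p=122, q=11
fundamental: x₁=122, y₁=11  (since 14884 − 123·121 = 1)

122 11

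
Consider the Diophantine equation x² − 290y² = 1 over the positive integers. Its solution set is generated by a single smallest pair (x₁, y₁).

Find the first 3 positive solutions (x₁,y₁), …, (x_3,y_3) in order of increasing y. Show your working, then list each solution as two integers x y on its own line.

√290 → a₀=17, period (34); ℓ=1 odd so k=1
step 0: (17, 1)  from 17·(1,0) + (0,1)
step 1: (579, 34)  from 34·(17,1) + (1,0)
(x₁, y₁) = (579, 34);  579² − 290·34² = 1 ✓
k=2:  x_2 = 579·579+290·34·34 = 670481,  y_2 = 579·34+34·579 = 39372
k=3:  x_3 = 579·670481+290·34·39372 = 776416419,  y_3 = 579·39372+34·670481 = 45592742

579 34
670481 39372
776416419 45592742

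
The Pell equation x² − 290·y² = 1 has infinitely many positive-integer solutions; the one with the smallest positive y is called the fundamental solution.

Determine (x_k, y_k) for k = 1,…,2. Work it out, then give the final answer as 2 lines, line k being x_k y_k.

√290 = [17; 34, …], period ℓ=1 (odd) → k=1
step 0: (17, 1)  from 17·(1,0) + (0,1)
step 1: (579, 34)  from 34·(17,1) + (1,0)
fundamental: x₁=579, y₁=34  (since 335241 − 290·1156 = 1)
k=2:  x_2 = 579·579+290·34·34 = 670481,  y_2 = 579·34+34·579 = 39372

579 34
670481 39372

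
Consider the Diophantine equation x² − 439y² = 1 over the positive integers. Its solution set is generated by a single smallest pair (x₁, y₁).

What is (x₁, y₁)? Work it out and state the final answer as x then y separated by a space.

440 21

[20; 1,19,1,40] for √439; ℓ=4 ⇒ convergent index 3
step 0: (20, 1)  from 20·(1,0) + (0,1)
…
step 2: (419, 20)  from 19·(21,1) + (20,1)
step 3: (440, 21)  from 1·(419,20) + (21,1)
→ (440, 21).  Check: 440²=193600, 439·21²=193599, difference 1.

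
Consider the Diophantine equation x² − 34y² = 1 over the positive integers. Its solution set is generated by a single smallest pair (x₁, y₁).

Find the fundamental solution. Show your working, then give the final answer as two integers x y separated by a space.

√34 = [5; 1,4,1,10, …], period ℓ=4 (even) → k=3
i=0: a=5 ⇒ p=5, q=1
…
i=2: a=4 ⇒ p=29, q=5
i=3: a=1 ⇒ p=35, q=6
→ (35, 6).  Check: 35²=1225, 34·6²=1224, difference 1.

35 6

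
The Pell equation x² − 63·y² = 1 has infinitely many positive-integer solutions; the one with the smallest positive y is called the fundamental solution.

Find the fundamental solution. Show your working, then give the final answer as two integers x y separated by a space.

8 1

√63 → a₀=7, period (1,14); ℓ=2 even so k=1
i=0: a=7 ⇒ p=7, q=1
i=1: a=1 ⇒ p=8, q=1
(x₁, y₁) = (8, 1);  8² − 63·1² = 1 ✓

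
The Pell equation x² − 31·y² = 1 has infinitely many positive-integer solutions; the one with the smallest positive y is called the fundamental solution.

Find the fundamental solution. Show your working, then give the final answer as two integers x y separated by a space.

√31 = [5; 1,1,3,5,3,1,1,10, …], period ℓ=8 (even) → k=7
k=0  a_k=5  p_k/q_k = 5/1
k=1  a_k=1  p_k/q_k = 6/1
k=2  a_k=1  p_k/q_k = 11/2
k=3  a_k=3  p_k/q_k = 39/7
…
k=6  a_k=1  p_k/q_k = 863/155
k=7  a_k=1  p_k/q_k = 1520/273
→ (1520, 273).  Check: 1520²=2310400, 31·273²=2310399, difference 1.

1520 273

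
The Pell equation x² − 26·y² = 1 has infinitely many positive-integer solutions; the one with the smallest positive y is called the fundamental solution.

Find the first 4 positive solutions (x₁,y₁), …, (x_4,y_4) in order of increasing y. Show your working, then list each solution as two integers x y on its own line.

d=26: √d = [5; 10] (ℓ=1, odd), read p_1/q_1
i=0: a=5 ⇒ p=5, q=1
i=1: a=10 ⇒ p=51, q=10
→ (51, 10).  Check: 51²=2601, 26·10²=2600, difference 1.
k=2:  x_2 = 51·51+26·10·10 = 5201,  y_2 = 51·10+10·51 = 1020
k=3:  x_3 = 51·5201+26·10·1020 = 530451,  y_3 = 51·1020+10·5201 = 104030
k=4:  x_4 = 51·530451+26·10·104030 = 54100801,  y_4 = 51·104030+10·530451 = 10610040

51 10
5201 1020
530451 104030
54100801 10610040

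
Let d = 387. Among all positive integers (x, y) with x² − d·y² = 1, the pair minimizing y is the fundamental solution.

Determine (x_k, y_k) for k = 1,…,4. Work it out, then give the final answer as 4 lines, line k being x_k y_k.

3482 177
24248647 1232628
168867574226 8584021215
1175993762661217 59779122508632

√387 → a₀=19, period (1,2,19,2,1,38); ℓ=6 even so k=5
k=0  a_k=19  p_k/q_k = 19/1
k=1  a_k=1  p_k/q_k = 20/1
k=2  a_k=2  p_k/q_k = 59/3
k=3  a_k=19  p_k/q_k = 1141/58
k=4  a_k=2  p_k/q_k = 2341/119
k=5  a_k=1  p_k/q_k = 3482/177
fundamental: x₁=3482, y₁=177  (since 12124324 − 387·31329 = 1)
n=2: (3482,177)∘(3482,177) = (3482·3482+387·177·177, 3482·177+177·3482) = (24248647,1232628)
n=3: (24248647,1232628)∘(3482,177) = (3482·24248647+387·177·1232628, 3482·1232628+177·24248647) = (168867574226,8584021215)
n=4: (168867574226,8584021215)∘(3482,177) = (3482·168867574226+387·177·8584021215, 3482·8584021215+177·168867574226) = (1175993762661217,59779122508632)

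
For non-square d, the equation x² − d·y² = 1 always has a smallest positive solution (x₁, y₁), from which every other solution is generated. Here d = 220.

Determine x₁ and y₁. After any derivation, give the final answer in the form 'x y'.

89 6

√220 → a₀=14, period (1,4,1,28); ℓ=4 even so k=3
step 0: (14, 1)  from 14·(1,0) + (0,1)
…
step 2: (74, 5)  from 4·(15,1) + (14,1)
step 3: (89, 6)  from 1·(74,5) + (15,1)
→ (89, 6).  Check: 89²=7921, 220·6²=7920, difference 1.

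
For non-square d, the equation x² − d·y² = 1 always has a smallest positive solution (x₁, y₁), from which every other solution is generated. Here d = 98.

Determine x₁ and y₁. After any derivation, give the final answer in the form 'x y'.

[9; 1,8,1,18] for √98; ℓ=4 ⇒ convergent index 3
k=0  a_k=9  p_k/q_k = 9/1
k=1  a_k=1  p_k/q_k = 10/1
k=2  a_k=8  p_k/q_k = 89/9
k=3  a_k=1  p_k/q_k = 99/10
fundamental: x₁=99, y₁=10  (since 9801 − 98·100 = 1)

99 10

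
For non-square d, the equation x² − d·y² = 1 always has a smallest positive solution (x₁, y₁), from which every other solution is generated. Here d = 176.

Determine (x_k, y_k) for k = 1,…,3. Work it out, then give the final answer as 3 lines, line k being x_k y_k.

199 15
79201 5970
31521799 2376045

√176 = [13; 3,1,3,26, …], period ℓ=4 (even) → k=3
a_0=13:  p_0=13·1+0=13,  q_0=13·0+1=1
a_1=3:  p_1=3·13+1=40,  q_1=3·1+0=3
a_2=1:  p_2=1·40+13=53,  q_2=1·3+1=4
a_3=3:  p_3=3·53+40=199,  q_3=3·4+3=15
(x₁, y₁) = (199, 15);  199² − 176·15² = 1 ✓
n=2: (199,15)∘(199,15) = (199·199+176·15·15, 199·15+15·199) = (79201,5970)
n=3: (79201,5970)∘(199,15) = (199·79201+176·15·5970, 199·5970+15·79201) = (31521799,2376045)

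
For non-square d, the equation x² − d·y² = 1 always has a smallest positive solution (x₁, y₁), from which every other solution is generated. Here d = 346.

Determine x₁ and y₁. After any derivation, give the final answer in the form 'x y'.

[18; 1,1,1,1,36] for √346; ℓ=5 ⇒ convergent index 9
a_0=18:  p_0=18·1+0=18,  q_0=18·0+1=1
…
a_2=1:  p_2=1·19+18=37,  q_2=1·1+1=2
…
a_4=1:  p_4=1·56+37=93,  q_4=1·3+2=5
…
a_6=1:  p_6=1·3404+93=3497,  q_6=1·183+5=188
a_7=1:  p_7=1·3497+3404=6901,  q_7=1·188+183=371
a_8=1:  p_8=1·6901+3497=10398,  q_8=1·371+188=559
a_9=1:  p_9=1·10398+6901=17299,  q_9=1·559+371=930
→ (17299, 930).  Check: 17299²=299255401, 346·930²=299255400, difference 1.

17299 930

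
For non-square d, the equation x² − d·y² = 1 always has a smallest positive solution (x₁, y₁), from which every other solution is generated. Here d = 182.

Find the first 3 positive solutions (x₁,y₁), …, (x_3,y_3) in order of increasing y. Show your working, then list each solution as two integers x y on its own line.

d=182: √d = [13; 2,26] (ℓ=2, even), read p_1/q_1
a_0=13:  p_0=13·1+0=13,  q_0=13·0+1=1
a_1=2:  p_1=2·13+1=27,  q_1=2·1+0=2
(x₁, y₁) = (27, 2);  27² − 182·2² = 1 ✓
k=2:  x_2 = 27·27+182·2·2 = 1457,  y_2 = 27·2+2·27 = 108
k=3:  x_3 = 27·1457+182·2·108 = 78651,  y_3 = 27·108+2·1457 = 5830

27 2
1457 108
78651 5830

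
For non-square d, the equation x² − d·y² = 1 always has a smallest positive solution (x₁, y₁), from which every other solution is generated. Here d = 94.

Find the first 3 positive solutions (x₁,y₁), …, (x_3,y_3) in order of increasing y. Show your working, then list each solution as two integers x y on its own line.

[9; 1,2,3,1,1,…,2,1,18] for √94; ℓ=16 ⇒ convergent index 15
i=0: a=9 ⇒ p=9, q=1
i=1: a=1 ⇒ p=10, q=1
…
i=5: a=1 ⇒ p=223, q=23
…
i=7: a=1 ⇒ p=1464, q=151
…
i=9: a=1 ⇒ p=14417, q=1487
…
i=11: a=1 ⇒ p=99455, q=10258
i=12: a=1 ⇒ p=184493, q=19029
…
i=14: a=2 ⇒ p=1490361, q=153719
i=15: a=1 ⇒ p=2143295, q=221064
fundamental: x₁=2143295, y₁=221064  (since 4593713457025 − 94·48869292096 = 1)
n=2: (2143295,221064)∘(2143295,221064) = (2143295·2143295+94·221064·221064, 2143295·221064+221064·2143295) = (9187426914049,947610731760)
n=3: (9187426914049,947610731760)∘(2143295,221064) = (2143295·9187426914049+94·221064·947610731760, 2143295·947610731760+221064·9187426914049) = (39382732335491159615,4062018686654877336)

2143295 221064
9187426914049 947610731760
39382732335491159615 4062018686654877336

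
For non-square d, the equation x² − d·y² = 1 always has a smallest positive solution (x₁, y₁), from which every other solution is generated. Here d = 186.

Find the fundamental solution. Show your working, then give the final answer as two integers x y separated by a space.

7501 550

[13; 1,1,1,3,4,3,1,1,1,26] for √186; ℓ=10 ⇒ convergent index 9
step 0: (13, 1)  from 13·(1,0) + (0,1)
step 1: (14, 1)  from 1·(13,1) + (1,0)
step 2: (27, 2)  from 1·(14,1) + (13,1)
step 3: (41, 3)  from 1·(27,2) + (14,1)
step 4: (150, 11)  from 3·(41,3) + (27,2)
step 5: (641, 47)  from 4·(150,11) + (41,3)
…
step 7: (2714, 199)  from 1·(2073,152) + (641,47)
step 8: (4787, 351)  from 1·(2714,199) + (2073,152)
step 9: (7501, 550)  from 1·(4787,351) + (2714,199)
fundamental: x₁=7501, y₁=550  (since 56265001 − 186·302500 = 1)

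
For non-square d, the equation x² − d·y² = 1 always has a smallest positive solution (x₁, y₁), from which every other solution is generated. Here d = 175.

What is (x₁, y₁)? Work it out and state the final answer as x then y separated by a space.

2024 153

[13; 4,2,1,2,4,26] for √175; ℓ=6 ⇒ convergent index 5
step 0: (13, 1)  from 13·(1,0) + (0,1)
step 1: (53, 4)  from 4·(13,1) + (1,0)
…
step 4: (463, 35)  from 2·(172,13) + (119,9)
step 5: (2024, 153)  from 4·(463,35) + (172,13)
(x₁, y₁) = (2024, 153);  2024² − 175·153² = 1 ✓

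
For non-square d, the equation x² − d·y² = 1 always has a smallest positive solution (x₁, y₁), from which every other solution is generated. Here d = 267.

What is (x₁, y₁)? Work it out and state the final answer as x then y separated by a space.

√267 = [16; 2,1,15,1,2,32, …], period ℓ=6 (even) → k=5
i=0: a=16 ⇒ p=16, q=1
…
i=2: a=1 ⇒ p=49, q=3
…
i=4: a=1 ⇒ p=817, q=50
i=5: a=2 ⇒ p=2402, q=147
(x₁, y₁) = (2402, 147);  2402² − 267·147² = 1 ✓

2402 147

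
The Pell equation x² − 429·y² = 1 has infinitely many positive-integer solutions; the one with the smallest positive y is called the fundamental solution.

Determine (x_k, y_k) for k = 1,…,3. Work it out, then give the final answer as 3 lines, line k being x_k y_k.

1524095 73584
4645731138049 224298012960
14161071197688057215 683702960124468816

√429 → a₀=20, period (1,2,2,9,1,12,1,9,2,2,1,40); ℓ=12 even so k=11
step 0: (20, 1)  from 20·(1,0) + (0,1)
step 1: (21, 1)  from 1·(20,1) + (1,0)
step 2: (62, 3)  from 2·(21,1) + (20,1)
…
step 5: (1512, 73)  from 1·(1367,66) + (145,7)
…
step 10: (1085636, 52415)  from 2·(438459,21169) + (208718,10077)
step 11: (1524095, 73584)  from 1·(1085636,52415) + (438459,21169)
(x₁, y₁) = (1524095, 73584);  1524095² − 429·73584² = 1 ✓
(1524095+73584√429)^2 = 4645731138049 + 224298012960√429
(1524095+73584√429)^3 = 14161071197688057215 + 683702960124468816√429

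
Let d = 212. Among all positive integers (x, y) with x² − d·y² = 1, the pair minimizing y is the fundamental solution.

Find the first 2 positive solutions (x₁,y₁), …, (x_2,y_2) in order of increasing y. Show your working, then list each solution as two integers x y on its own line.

[14; 1,1,3,1,1,…,1,1,28] for √212; ℓ=14 ⇒ convergent index 13
i=0: a=14 ⇒ p=14, q=1
…
i=2: a=1 ⇒ p=29, q=2
i=3: a=3 ⇒ p=102, q=7
…
i=8: a=1 ⇒ p=2781, q=191
i=9: a=1 ⇒ p=5198, q=357
…
i=12: a=1 ⇒ p=37114, q=2549
i=13: a=1 ⇒ p=66249, q=4550
(x₁, y₁) = (66249, 4550);  66249² − 212·4550² = 1 ✓
(x_2, y_2) = (66249·66249 + 212·4550·4550, 66249·4550 + 4550·66249) = (8777860001, 602865900)

66249 4550
8777860001 602865900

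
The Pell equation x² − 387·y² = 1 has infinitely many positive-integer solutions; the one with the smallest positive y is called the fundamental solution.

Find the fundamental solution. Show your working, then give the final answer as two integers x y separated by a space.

d=387: √d = [19; 1,2,19,2,1,38] (ℓ=6, even), read p_5/q_5
a_0=19:  p_0=19·1+0=19,  q_0=19·0+1=1
…
a_4=2:  p_4=2·1141+59=2341,  q_4=2·58+3=119
a_5=1:  p_5=1·2341+1141=3482,  q_5=1·119+58=177
(x₁, y₁) = (3482, 177);  3482² − 387·177² = 1 ✓

3482 177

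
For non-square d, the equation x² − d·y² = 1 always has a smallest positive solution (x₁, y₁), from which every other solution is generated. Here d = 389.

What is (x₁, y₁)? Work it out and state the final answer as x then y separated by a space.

3287049 166660

√389 = [19; 1,2,1,1,1,1,2,1,38, …], period ℓ=9 (odd) → k=17
k=0  a_k=19  p_k/q_k = 19/1
k=1  a_k=1  p_k/q_k = 20/1
k=2  a_k=2  p_k/q_k = 59/3
k=3  a_k=1  p_k/q_k = 79/4
k=4  a_k=1  p_k/q_k = 138/7
…
k=6  a_k=1  p_k/q_k = 355/18
k=7  a_k=2  p_k/q_k = 927/47
k=8  a_k=1  p_k/q_k = 1282/65
…
k=10  a_k=1  p_k/q_k = 50925/2582
…
k=16  a_k=2  p_k/q_k = 2376809/120509
k=17  a_k=1  p_k/q_k = 3287049/166660
fundamental: x₁=3287049, y₁=166660  (since 10804691128401 − 389·27775555600 = 1)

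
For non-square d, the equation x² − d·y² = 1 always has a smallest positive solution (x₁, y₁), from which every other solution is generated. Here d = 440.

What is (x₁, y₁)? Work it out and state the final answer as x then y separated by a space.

21 1

d=440: √d = [20; 1,40] (ℓ=2, even), read p_1/q_1
step 0: (20, 1)  from 20·(1,0) + (0,1)
step 1: (21, 1)  from 1·(20,1) + (1,0)
fundamental: x₁=21, y₁=1  (since 441 − 440·1 = 1)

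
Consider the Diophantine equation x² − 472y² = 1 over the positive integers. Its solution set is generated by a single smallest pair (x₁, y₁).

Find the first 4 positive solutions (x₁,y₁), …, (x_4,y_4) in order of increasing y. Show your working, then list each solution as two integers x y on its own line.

[21; 1,2,1,1,1,…,2,1,42] for √472; ℓ=14 ⇒ convergent index 13
step 0: (21, 1)  from 21·(1,0) + (0,1)
step 1: (22, 1)  from 1·(21,1) + (1,0)
step 2: (65, 3)  from 2·(22,1) + (21,1)
…
step 4: (152, 7)  from 1·(87,4) + (65,3)
step 5: (239, 11)  from 1·(152,7) + (87,4)
step 6: (1108, 51)  from 4·(239,11) + (152,7)
…
step 8: (24224, 1115)  from 4·(5779,266) + (1108,51)
step 9: (30003, 1381)  from 1·(24224,1115) + (5779,266)
step 10: (54227, 2496)  from 1·(30003,1381) + (24224,1115)
step 11: (84230, 3877)  from 1·(54227,2496) + (30003,1381)
step 12: (222687, 10250)  from 2·(84230,3877) + (54227,2496)
step 13: (306917, 14127)  from 1·(222687,10250) + (84230,3877)
→ (306917, 14127).  Check: 306917²=94198044889, 472·14127²=94198044888, difference 1.
(x_2, y_2) = (306917·306917 + 472·14127·14127, 306917·14127 + 14127·306917) = (188396089777, 8671632918)
(x_3, y_3) = (306917·188396089777 + 472·14127·8671632918, 306917·8671632918 + 14127·188396089777) = (115643925371868101, 5322943120573485)
(x_4, y_4) = (306917·115643925371868101 + 472·14127·5322943120573485, 306917·5322943120573485 + 14127·115643925371868101) = (70986173286526887819457, 3267403467465432958572)

306917 14127
188396089777 8671632918
115643925371868101 5322943120573485
70986173286526887819457 3267403467465432958572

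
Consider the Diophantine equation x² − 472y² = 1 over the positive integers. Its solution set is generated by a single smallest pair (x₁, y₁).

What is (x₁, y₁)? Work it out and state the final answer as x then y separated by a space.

[21; 1,2,1,1,1,…,2,1,42] for √472; ℓ=14 ⇒ convergent index 13
a_0=21:  p_0=21·1+0=21,  q_0=21·0+1=1
a_1=1:  p_1=1·21+1=22,  q_1=1·1+0=1
…
a_3=1:  p_3=1·65+22=87,  q_3=1·3+1=4
…
a_9=1:  p_9=1·24224+5779=30003,  q_9=1·1115+266=1381
…
a_11=1:  p_11=1·54227+30003=84230,  q_11=1·2496+1381=3877
a_12=2:  p_12=2·84230+54227=222687,  q_12=2·3877+2496=10250
a_13=1:  p_13=1·222687+84230=306917,  q_13=1·10250+3877=14127
(x₁, y₁) = (306917, 14127);  306917² − 472·14127² = 1 ✓

306917 14127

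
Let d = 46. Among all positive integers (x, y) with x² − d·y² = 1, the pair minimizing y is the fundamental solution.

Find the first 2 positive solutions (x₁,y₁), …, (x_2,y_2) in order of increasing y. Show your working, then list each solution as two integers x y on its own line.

[6; 1,3,1,1,2,6,2,1,1,3,1,12] for √46; ℓ=12 ⇒ convergent index 11
i=0: a=6 ⇒ p=6, q=1
i=1: a=1 ⇒ p=7, q=1
…
i=3: a=1 ⇒ p=34, q=5
…
i=7: a=2 ⇒ p=2150, q=317
i=8: a=1 ⇒ p=3147, q=464
i=9: a=1 ⇒ p=5297, q=781
i=10: a=3 ⇒ p=19038, q=2807
i=11: a=1 ⇒ p=24335, q=3588
(x₁, y₁) = (24335, 3588);  24335² − 46·3588² = 1 ✓
k=2:  x_2 = 24335·24335+46·3588·3588 = 1184384449,  y_2 = 24335·3588+3588·24335 = 174627960

24335 3588
1184384449 174627960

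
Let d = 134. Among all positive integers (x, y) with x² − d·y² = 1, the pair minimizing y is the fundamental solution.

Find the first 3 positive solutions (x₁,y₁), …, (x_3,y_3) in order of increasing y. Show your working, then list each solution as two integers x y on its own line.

√134 = [11; 1,1,2,1,3,…,1,1,22, …], period ℓ=14 (even) → k=13
i=0: a=11 ⇒ p=11, q=1
…
i=2: a=1 ⇒ p=23, q=2
i=3: a=2 ⇒ p=58, q=5
i=4: a=1 ⇒ p=81, q=7
…
i=7: a=10 ⇒ p=4121, q=356
…
i=9: a=3 ⇒ p=17630, q=1523
…
i=12: a=1 ⇒ p=84029, q=7259
i=13: a=1 ⇒ p=145925, q=12606
(x₁, y₁) = (145925, 12606);  145925² − 134·12606² = 1 ✓
(x_2, y_2) = (145925·145925 + 134·12606·12606, 145925·12606 + 12606·145925) = (42588211249, 3679061100)
(x_3, y_3) = (145925·42588211249 + 134·12606·3679061100, 145925·3679061100 + 12606·42588211249) = (12429369452874725, 1073733982022394)

145925 12606
42588211249 3679061100
12429369452874725 1073733982022394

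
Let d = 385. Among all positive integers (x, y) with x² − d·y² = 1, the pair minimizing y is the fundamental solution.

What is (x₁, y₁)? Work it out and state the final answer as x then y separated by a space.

95831 4884

[19; 1,1,1,1,1,…,1,1,38] for √385; ℓ=16 ⇒ convergent index 15
step 0: (19, 1)  from 19·(1,0) + (0,1)
…
step 4: (98, 5)  from 1·(59,3) + (39,2)
step 5: (157, 8)  from 1·(98,5) + (59,3)
step 6: (569, 29)  from 3·(157,8) + (98,5)
…
step 9: (2747, 140)  from 1·(2021,103) + (726,37)
step 10: (10262, 523)  from 3·(2747,140) + (2021,103)
step 11: (13009, 663)  from 1·(10262,523) + (2747,140)
step 12: (23271, 1186)  from 1·(13009,663) + (10262,523)
…
step 14: (59551, 3035)  from 1·(36280,1849) + (23271,1186)
step 15: (95831, 4884)  from 1·(59551,3035) + (36280,1849)
(x₁, y₁) = (95831, 4884);  95831² − 385·4884² = 1 ✓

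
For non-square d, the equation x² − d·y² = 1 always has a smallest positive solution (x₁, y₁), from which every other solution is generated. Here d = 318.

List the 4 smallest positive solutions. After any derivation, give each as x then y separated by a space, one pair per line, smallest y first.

107 6
22897 1284
4899851 274770
1048545217 58799496

[17; 1,4,1,34] for √318; ℓ=4 ⇒ convergent index 3
k=0  a_k=17  p_k/q_k = 17/1
…
k=2  a_k=4  p_k/q_k = 89/5
k=3  a_k=1  p_k/q_k = 107/6
→ (107, 6).  Check: 107²=11449, 318·6²=11448, difference 1.
(107+6√318)^2 = 22897 + 1284√318
(107+6√318)^3 = 4899851 + 274770√318
(107+6√318)^4 = 1048545217 + 58799496√318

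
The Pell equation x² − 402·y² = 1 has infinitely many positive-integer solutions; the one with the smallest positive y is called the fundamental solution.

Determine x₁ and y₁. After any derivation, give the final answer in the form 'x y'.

401 20

√402 = [20; 20,40, …], period ℓ=2 (even) → k=1
k=0  a_k=20  p_k/q_k = 20/1
k=1  a_k=20  p_k/q_k = 401/20
(x₁, y₁) = (401, 20);  401² − 402·20² = 1 ✓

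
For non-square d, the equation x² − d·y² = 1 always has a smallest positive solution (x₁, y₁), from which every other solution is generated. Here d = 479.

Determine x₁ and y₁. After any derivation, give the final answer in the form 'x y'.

√479 = [21; 1,7,1,3,2,21,2,3,1,7,1,42, …], period ℓ=12 (even) → k=11
a_0=21:  p_0=21·1+0=21,  q_0=21·0+1=1
…
a_2=7:  p_2=7·22+21=175,  q_2=7·1+1=8
…
a_4=3:  p_4=3·197+175=766,  q_4=3·9+8=35
a_5=2:  p_5=2·766+197=1729,  q_5=2·35+9=79
a_6=21:  p_6=21·1729+766=37075,  q_6=21·79+35=1694
a_7=2:  p_7=2·37075+1729=75879,  q_7=2·1694+79=3467
…
a_9=1:  p_9=1·264712+75879=340591,  q_9=1·12095+3467=15562
a_10=7:  p_10=7·340591+264712=2648849,  q_10=7·15562+12095=121029
a_11=1:  p_11=1·2648849+340591=2989440,  q_11=1·121029+15562=136591
(x₁, y₁) = (2989440, 136591);  2989440² − 479·136591² = 1 ✓

2989440 136591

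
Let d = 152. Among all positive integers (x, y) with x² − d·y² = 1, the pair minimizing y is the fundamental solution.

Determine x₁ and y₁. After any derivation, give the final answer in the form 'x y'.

√152 = [12; 3,24, …], period ℓ=2 (even) → k=1
a_0=12:  p_0=12·1+0=12,  q_0=12·0+1=1
a_1=3:  p_1=3·12+1=37,  q_1=3·1+0=3
fundamental: x₁=37, y₁=3  (since 1369 − 152·9 = 1)

37 3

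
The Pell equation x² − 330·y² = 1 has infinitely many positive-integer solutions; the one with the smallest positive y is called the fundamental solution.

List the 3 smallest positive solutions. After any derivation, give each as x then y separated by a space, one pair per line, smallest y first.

√330 = [18; 6,36, …], period ℓ=2 (even) → k=1
k=0  a_k=18  p_k/q_k = 18/1
k=1  a_k=6  p_k/q_k = 109/6
fundamental: x₁=109, y₁=6  (since 11881 − 330·36 = 1)
(109+6√330)^2 = 23761 + 1308√330
(109+6√330)^3 = 5179789 + 285138√330

109 6
23761 1308
5179789 285138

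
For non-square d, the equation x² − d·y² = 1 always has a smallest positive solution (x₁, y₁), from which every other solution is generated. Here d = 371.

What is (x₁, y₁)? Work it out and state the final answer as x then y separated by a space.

1695 88

√371 = [19; 3,1,4,1,3,38, …], period ℓ=6 (even) → k=5
a_0=19:  p_0=19·1+0=19,  q_0=19·0+1=1
a_1=3:  p_1=3·19+1=58,  q_1=3·1+0=3
a_2=1:  p_2=1·58+19=77,  q_2=1·3+1=4
a_3=4:  p_3=4·77+58=366,  q_3=4·4+3=19
a_4=1:  p_4=1·366+77=443,  q_4=1·19+4=23
a_5=3:  p_5=3·443+366=1695,  q_5=3·23+19=88
fundamental: x₁=1695, y₁=88  (since 2873025 − 371·7744 = 1)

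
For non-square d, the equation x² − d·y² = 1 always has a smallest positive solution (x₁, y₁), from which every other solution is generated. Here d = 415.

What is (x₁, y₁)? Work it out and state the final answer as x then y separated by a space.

18412804 903849

d=415: √d = [20; 2,1,2,4,6,…,1,2,40] (ℓ=16, even), read p_15/q_15
a_0=20:  p_0=20·1+0=20,  q_0=20·0+1=1
…
a_2=1:  p_2=1·41+20=61,  q_2=1·2+1=3
a_3=2:  p_3=2·61+41=163,  q_3=2·3+2=8
a_4=4:  p_4=4·163+61=713,  q_4=4·8+3=35
a_5=6:  p_5=6·713+163=4441,  q_5=6·35+8=218
a_6=1:  p_6=1·4441+713=5154,  q_6=1·218+35=253
a_7=1:  p_7=1·5154+4441=9595,  q_7=1·253+218=471
a_8=3:  p_8=3·9595+5154=33939,  q_8=3·471+253=1666
a_9=1:  p_9=1·33939+9595=43534,  q_9=1·1666+471=2137
a_10=1:  p_10=1·43534+33939=77473,  q_10=1·2137+1666=3803
a_11=6:  p_11=6·77473+43534=508372,  q_11=6·3803+2137=24955
a_12=4:  p_12=4·508372+77473=2110961,  q_12=4·24955+3803=103623
a_13=2:  p_13=2·2110961+508372=4730294,  q_13=2·103623+24955=232201
a_14=1:  p_14=1·4730294+2110961=6841255,  q_14=1·232201+103623=335824
a_15=2:  p_15=2·6841255+4730294=18412804,  q_15=2·335824+232201=903849
(x₁, y₁) = (18412804, 903849);  18412804² − 415·903849² = 1 ✓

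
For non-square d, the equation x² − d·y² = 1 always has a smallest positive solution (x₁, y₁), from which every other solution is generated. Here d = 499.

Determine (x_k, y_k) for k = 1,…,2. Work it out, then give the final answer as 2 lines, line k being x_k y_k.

4490 201
40320199 1804980

√499 → a₀=22, period (2,1,21,1,2,44); ℓ=6 even so k=5
a_0=22:  p_0=22·1+0=22,  q_0=22·0+1=1
…
a_2=1:  p_2=1·45+22=67,  q_2=1·2+1=3
a_3=21:  p_3=21·67+45=1452,  q_3=21·3+2=65
a_4=1:  p_4=1·1452+67=1519,  q_4=1·65+3=68
a_5=2:  p_5=2·1519+1452=4490,  q_5=2·68+65=201
→ (4490, 201).  Check: 4490²=20160100, 499·201²=20160099, difference 1.
n=2: (4490,201)∘(4490,201) = (4490·4490+499·201·201, 4490·201+201·4490) = (40320199,1804980)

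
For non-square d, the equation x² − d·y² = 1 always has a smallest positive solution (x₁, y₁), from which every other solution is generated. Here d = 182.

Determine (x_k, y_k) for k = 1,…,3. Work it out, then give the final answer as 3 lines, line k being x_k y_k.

√182 = [13; 2,26, …], period ℓ=2 (even) → k=1
step 0: (13, 1)  from 13·(1,0) + (0,1)
step 1: (27, 2)  from 2·(13,1) + (1,0)
→ (27, 2).  Check: 27²=729, 182·2²=728, difference 1.
n=2: (27,2)∘(27,2) = (27·27+182·2·2, 27·2+2·27) = (1457,108)
n=3: (1457,108)∘(27,2) = (27·1457+182·2·108, 27·108+2·1457) = (78651,5830)

27 2
1457 108
78651 5830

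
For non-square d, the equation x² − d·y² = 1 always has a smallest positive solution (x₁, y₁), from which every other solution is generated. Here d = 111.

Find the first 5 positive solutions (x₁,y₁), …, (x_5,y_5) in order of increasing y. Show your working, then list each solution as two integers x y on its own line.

√111 = [10; 1,1,6,1,1,20, …], period ℓ=6 (even) → k=5
step 0: (10, 1)  from 10·(1,0) + (0,1)
…
step 2: (21, 2)  from 1·(11,1) + (10,1)
step 3: (137, 13)  from 6·(21,2) + (11,1)
step 4: (158, 15)  from 1·(137,13) + (21,2)
step 5: (295, 28)  from 1·(158,15) + (137,13)
→ (295, 28).  Check: 295²=87025, 111·28²=87024, difference 1.
n=2: (295,28)∘(295,28) = (295·295+111·28·28, 295·28+28·295) = (174049,16520)
n=3: (174049,16520)∘(295,28) = (295·174049+111·28·16520, 295·16520+28·174049) = (102688615,9746772)
n=4: (102688615,9746772)∘(295,28) = (295·102688615+111·28·9746772, 295·9746772+28·102688615) = (60586108801,5750578960)
n=5: (60586108801,5750578960)∘(295,28) = (295·60586108801+111·28·5750578960, 295·5750578960+28·60586108801) = (35745701503975,3392831839628)

295 28
174049 16520
102688615 9746772
60586108801 5750578960
35745701503975 3392831839628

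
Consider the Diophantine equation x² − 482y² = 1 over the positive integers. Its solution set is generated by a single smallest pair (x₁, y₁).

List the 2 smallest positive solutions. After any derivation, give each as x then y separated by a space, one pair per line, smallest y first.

483 22
466577 21252

[21; 1,20,1,42] for √482; ℓ=4 ⇒ convergent index 3
step 0: (21, 1)  from 21·(1,0) + (0,1)
step 1: (22, 1)  from 1·(21,1) + (1,0)
step 2: (461, 21)  from 20·(22,1) + (21,1)
step 3: (483, 22)  from 1·(461,21) + (22,1)
fundamental: x₁=483, y₁=22  (since 233289 − 482·484 = 1)
n=2: (483,22)∘(483,22) = (483·483+482·22·22, 483·22+22·483) = (466577,21252)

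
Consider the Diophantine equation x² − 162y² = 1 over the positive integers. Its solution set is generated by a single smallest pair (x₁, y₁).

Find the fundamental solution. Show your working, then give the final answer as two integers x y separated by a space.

√162 = [12; 1,2,1,2,12,2,1,2,1,24, …], period ℓ=10 (even) → k=9
step 0: (12, 1)  from 12·(1,0) + (0,1)
…
step 2: (38, 3)  from 2·(13,1) + (12,1)
step 3: (51, 4)  from 1·(38,3) + (13,1)
…
step 6: (3602, 283)  from 2·(1731,136) + (140,11)
step 7: (5333, 419)  from 1·(3602,283) + (1731,136)
step 8: (14268, 1121)  from 2·(5333,419) + (3602,283)
step 9: (19601, 1540)  from 1·(14268,1121) + (5333,419)
(x₁, y₁) = (19601, 1540);  19601² − 162·1540² = 1 ✓

19601 1540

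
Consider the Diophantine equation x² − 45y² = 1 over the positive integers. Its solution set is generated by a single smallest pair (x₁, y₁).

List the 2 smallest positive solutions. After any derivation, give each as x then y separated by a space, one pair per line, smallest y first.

√45 → a₀=6, period (1,2,2,2,1,12); ℓ=6 even so k=5
a_0=6:  p_0=6·1+0=6,  q_0=6·0+1=1
a_1=1:  p_1=1·6+1=7,  q_1=1·1+0=1
a_2=2:  p_2=2·7+6=20,  q_2=2·1+1=3
a_3=2:  p_3=2·20+7=47,  q_3=2·3+1=7
a_4=2:  p_4=2·47+20=114,  q_4=2·7+3=17
a_5=1:  p_5=1·114+47=161,  q_5=1·17+7=24
fundamental: x₁=161, y₁=24  (since 25921 − 45·576 = 1)
k=2:  x_2 = 161·161+45·24·24 = 51841,  y_2 = 161·24+24·161 = 7728

161 24
51841 7728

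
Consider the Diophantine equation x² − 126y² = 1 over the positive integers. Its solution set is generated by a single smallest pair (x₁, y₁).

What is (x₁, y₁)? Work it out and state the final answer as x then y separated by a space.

449 40

d=126: √d = [11; 4,2,4,22] (ℓ=4, even), read p_3/q_3
i=0: a=11 ⇒ p=11, q=1
…
i=2: a=2 ⇒ p=101, q=9
i=3: a=4 ⇒ p=449, q=40
fundamental: x₁=449, y₁=40  (since 201601 − 126·1600 = 1)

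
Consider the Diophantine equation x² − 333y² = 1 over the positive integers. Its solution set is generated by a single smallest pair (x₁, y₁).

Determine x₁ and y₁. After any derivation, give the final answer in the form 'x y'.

73 4

√333 → a₀=18, period (4,36); ℓ=2 even so k=1
k=0  a_k=18  p_k/q_k = 18/1
k=1  a_k=4  p_k/q_k = 73/4
→ (73, 4).  Check: 73²=5329, 333·4²=5328, difference 1.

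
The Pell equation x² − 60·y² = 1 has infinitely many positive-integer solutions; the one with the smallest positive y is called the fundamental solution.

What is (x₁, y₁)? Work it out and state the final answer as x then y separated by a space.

31 4

√60 = [7; 1,2,1,14, …], period ℓ=4 (even) → k=3
k=0  a_k=7  p_k/q_k = 7/1
…
k=2  a_k=2  p_k/q_k = 23/3
k=3  a_k=1  p_k/q_k = 31/4
fundamental: x₁=31, y₁=4  (since 961 − 60·16 = 1)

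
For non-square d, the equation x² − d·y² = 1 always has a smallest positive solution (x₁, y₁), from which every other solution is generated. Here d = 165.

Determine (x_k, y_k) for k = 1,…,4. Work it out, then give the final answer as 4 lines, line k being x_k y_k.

d=165: √d = [12; 1,5,2,5,1,24] (ℓ=6, even), read p_5/q_5
step 0: (12, 1)  from 12·(1,0) + (0,1)
…
step 2: (77, 6)  from 5·(13,1) + (12,1)
step 3: (167, 13)  from 2·(77,6) + (13,1)
step 4: (912, 71)  from 5·(167,13) + (77,6)
step 5: (1079, 84)  from 1·(912,71) + (167,13)
→ (1079, 84).  Check: 1079²=1164241, 165·84²=1164240, difference 1.
n=2: (1079,84)∘(1079,84) = (1079·1079+165·84·84, 1079·84+84·1079) = (2328481,181272)
n=3: (2328481,181272)∘(1079,84) = (1079·2328481+165·84·181272, 1079·181272+84·2328481) = (5024860919,391184892)
n=4: (5024860919,391184892)∘(1079,84) = (1079·5024860919+165·84·391184892, 1079·391184892+84·5024860919) = (10843647534721,844176815664)

1079 84
2328481 181272
5024860919 391184892
10843647534721 844176815664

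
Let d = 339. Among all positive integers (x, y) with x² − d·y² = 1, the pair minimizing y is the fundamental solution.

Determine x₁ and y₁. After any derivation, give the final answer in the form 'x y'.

[18; 2,2,2,1,17,1,2,2,2,36] for √339; ℓ=10 ⇒ convergent index 9
i=0: a=18 ⇒ p=18, q=1
i=1: a=2 ⇒ p=37, q=2
i=2: a=2 ⇒ p=92, q=5
i=3: a=2 ⇒ p=221, q=12
…
i=5: a=17 ⇒ p=5542, q=301
i=6: a=1 ⇒ p=5855, q=318
i=7: a=2 ⇒ p=17252, q=937
i=8: a=2 ⇒ p=40359, q=2192
i=9: a=2 ⇒ p=97970, q=5321
→ (97970, 5321).  Check: 97970²=9598120900, 339·5321²=9598120899, difference 1.

97970 5321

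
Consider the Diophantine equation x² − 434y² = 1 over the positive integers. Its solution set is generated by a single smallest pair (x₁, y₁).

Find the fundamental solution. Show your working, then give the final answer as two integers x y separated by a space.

√434 → a₀=20, period (1,4,1,40); ℓ=4 even so k=3
k=0  a_k=20  p_k/q_k = 20/1
k=1  a_k=1  p_k/q_k = 21/1
k=2  a_k=4  p_k/q_k = 104/5
k=3  a_k=1  p_k/q_k = 125/6
(x₁, y₁) = (125, 6);  125² − 434·6² = 1 ✓

125 6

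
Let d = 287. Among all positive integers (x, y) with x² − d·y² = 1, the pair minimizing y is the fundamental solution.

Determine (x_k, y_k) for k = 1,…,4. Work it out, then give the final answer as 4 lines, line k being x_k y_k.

√287 → a₀=16, period (1,15,1,32); ℓ=4 even so k=3
i=0: a=16 ⇒ p=16, q=1
i=1: a=1 ⇒ p=17, q=1
i=2: a=15 ⇒ p=271, q=16
i=3: a=1 ⇒ p=288, q=17
fundamental: x₁=288, y₁=17  (since 82944 − 287·289 = 1)
(288+17√287)^2 = 165887 + 9792√287
(288+17√287)^3 = 95550624 + 5640175√287
(288+17√287)^4 = 55036993537 + 3248731008√287

288 17
165887 9792
95550624 5640175
55036993537 3248731008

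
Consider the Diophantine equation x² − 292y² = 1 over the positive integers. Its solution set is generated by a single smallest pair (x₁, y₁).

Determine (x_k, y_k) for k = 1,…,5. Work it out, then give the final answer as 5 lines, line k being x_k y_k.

2281249 133500
10408194000001 609093483000
47487364308614281249 2778987798000400500
216661004683313632776000001 12679126270400622186966000
988515400545561595548925838281249 57848488250447518938990000667500

d=292: √d = [17; 11,2,1,3,8,3,1,2,11,34] (ℓ=10, even), read p_9/q_9
step 0: (17, 1)  from 17·(1,0) + (0,1)
…
step 8: (200767, 11749)  from 2·(72812,4261) + (55143,3227)
step 9: (2281249, 133500)  from 11·(200767,11749) + (72812,4261)
(x₁, y₁) = (2281249, 133500);  2281249² − 292·133500² = 1 ✓
n=2: (2281249,133500)∘(2281249,133500) = (2281249·2281249+292·133500·133500, 2281249·133500+133500·2281249) = (10408194000001,609093483000)
n=3: (10408194000001,609093483000)∘(2281249,133500) = (2281249·10408194000001+292·133500·609093483000, 2281249·609093483000+133500·10408194000001) = (47487364308614281249,2778987798000400500)
n=4: (47487364308614281249,2778987798000400500)∘(2281249,133500) = (2281249·47487364308614281249+292·133500·2778987798000400500, 2281249·2778987798000400500+133500·47487364308614281249) = (216661004683313632776000001,12679126270400622186966000)
n=5: (216661004683313632776000001,12679126270400622186966000)∘(2281249,133500) = (2281249·216661004683313632776000001+292·133500·12679126270400622186966000, 2281249·12679126270400622186966000+133500·216661004683313632776000001) = (988515400545561595548925838281249,57848488250447518938990000667500)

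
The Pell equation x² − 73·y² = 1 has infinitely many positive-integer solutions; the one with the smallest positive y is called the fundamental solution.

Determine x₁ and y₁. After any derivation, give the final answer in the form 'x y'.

2281249 267000

√73 = [8; 1,1,5,5,1,1,16, …], period ℓ=7 (odd) → k=13
step 0: (8, 1)  from 8·(1,0) + (0,1)
…
step 4: (487, 57)  from 5·(94,11) + (17,2)
…
step 6: (1068, 125)  from 1·(581,68) + (487,57)
…
step 8: (18737, 2193)  from 1·(17669,2068) + (1068,125)
…
step 11: (1040241, 121751)  from 5·(200767,23498) + (36406,4261)
step 12: (1241008, 145249)  from 1·(1040241,121751) + (200767,23498)
step 13: (2281249, 267000)  from 1·(1241008,145249) + (1040241,121751)
(x₁, y₁) = (2281249, 267000);  2281249² − 73·267000² = 1 ✓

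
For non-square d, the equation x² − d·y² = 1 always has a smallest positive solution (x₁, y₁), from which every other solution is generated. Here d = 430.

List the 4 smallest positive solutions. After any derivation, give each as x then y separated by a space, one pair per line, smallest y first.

2862251 138030
16384961574001 790153011060
93795745300289010251 4523232492118854090
536933931562978654798296001 25893253447598574322902120

[20; 1,2,1,3,1,…,2,1,40] for √430; ℓ=14 ⇒ convergent index 13
step 0: (20, 1)  from 20·(1,0) + (0,1)
…
step 2: (62, 3)  from 2·(21,1) + (20,1)
…
step 4: (311, 15)  from 3·(83,4) + (62,3)
step 5: (394, 19)  from 1·(311,15) + (83,4)
…
step 8: (133439, 6435)  from 6·(21794,1051) + (2675,129)
…
step 10: (599138, 28893)  from 3·(155233,7486) + (133439,6435)
step 11: (754371, 36379)  from 1·(599138,28893) + (155233,7486)
step 12: (2107880, 101651)  from 2·(754371,36379) + (599138,28893)
step 13: (2862251, 138030)  from 1·(2107880,101651) + (754371,36379)
fundamental: x₁=2862251, y₁=138030  (since 8192480787001 − 430·19052280900 = 1)
n=2: (2862251,138030)∘(2862251,138030) = (2862251·2862251+430·138030·138030, 2862251·138030+138030·2862251) = (16384961574001,790153011060)
n=3: (16384961574001,790153011060)∘(2862251,138030) = (2862251·16384961574001+430·138030·790153011060, 2862251·790153011060+138030·16384961574001) = (93795745300289010251,4523232492118854090)
n=4: (93795745300289010251,4523232492118854090)∘(2862251,138030) = (2862251·93795745300289010251+430·138030·4523232492118854090, 2862251·4523232492118854090+138030·93795745300289010251) = (536933931562978654798296001,25893253447598574322902120)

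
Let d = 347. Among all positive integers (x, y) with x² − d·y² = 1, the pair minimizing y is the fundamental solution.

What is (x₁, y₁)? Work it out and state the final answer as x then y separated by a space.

641602 34443

[18; 1,1,1,2,4,…,1,1,36] for √347; ℓ=14 ⇒ convergent index 13
a_0=18:  p_0=18·1+0=18,  q_0=18·0+1=1
a_1=1:  p_1=1·18+1=19,  q_1=1·1+0=1
a_2=1:  p_2=1·19+18=37,  q_2=1·1+1=2
a_3=1:  p_3=1·37+19=56,  q_3=1·2+1=3
…
a_5=4:  p_5=4·149+56=652,  q_5=4·8+3=35
a_6=1:  p_6=1·652+149=801,  q_6=1·35+8=43
…
a_8=1:  p_8=1·14269+801=15070,  q_8=1·766+43=809
a_9=4:  p_9=4·15070+14269=74549,  q_9=4·809+766=4002
a_10=2:  p_10=2·74549+15070=164168,  q_10=2·4002+809=8813
…
a_12=1:  p_12=1·238717+164168=402885,  q_12=1·12815+8813=21628
a_13=1:  p_13=1·402885+238717=641602,  q_13=1·21628+12815=34443
fundamental: x₁=641602, y₁=34443  (since 411653126404 − 347·1186320249 = 1)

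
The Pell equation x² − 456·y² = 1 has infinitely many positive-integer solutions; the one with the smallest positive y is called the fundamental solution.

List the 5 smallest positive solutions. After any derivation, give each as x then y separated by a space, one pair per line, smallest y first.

1025 48
2101249 98400
4307559425 201719952
8830494720001 413525803200
18102509868442625 847727694840048

d=456: √d = [21; 2,1,4,1,2,42] (ℓ=6, even), read p_5/q_5
k=0  a_k=21  p_k/q_k = 21/1
k=1  a_k=2  p_k/q_k = 43/2
…
k=3  a_k=4  p_k/q_k = 299/14
k=4  a_k=1  p_k/q_k = 363/17
k=5  a_k=2  p_k/q_k = 1025/48
fundamental: x₁=1025, y₁=48  (since 1050625 − 456·2304 = 1)
n=2: (1025,48)∘(1025,48) = (1025·1025+456·48·48, 1025·48+48·1025) = (2101249,98400)
n=3: (2101249,98400)∘(1025,48) = (1025·2101249+456·48·98400, 1025·98400+48·2101249) = (4307559425,201719952)
n=4: (4307559425,201719952)∘(1025,48) = (1025·4307559425+456·48·201719952, 1025·201719952+48·4307559425) = (8830494720001,413525803200)
n=5: (8830494720001,413525803200)∘(1025,48) = (1025·8830494720001+456·48·413525803200, 1025·413525803200+48·8830494720001) = (18102509868442625,847727694840048)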